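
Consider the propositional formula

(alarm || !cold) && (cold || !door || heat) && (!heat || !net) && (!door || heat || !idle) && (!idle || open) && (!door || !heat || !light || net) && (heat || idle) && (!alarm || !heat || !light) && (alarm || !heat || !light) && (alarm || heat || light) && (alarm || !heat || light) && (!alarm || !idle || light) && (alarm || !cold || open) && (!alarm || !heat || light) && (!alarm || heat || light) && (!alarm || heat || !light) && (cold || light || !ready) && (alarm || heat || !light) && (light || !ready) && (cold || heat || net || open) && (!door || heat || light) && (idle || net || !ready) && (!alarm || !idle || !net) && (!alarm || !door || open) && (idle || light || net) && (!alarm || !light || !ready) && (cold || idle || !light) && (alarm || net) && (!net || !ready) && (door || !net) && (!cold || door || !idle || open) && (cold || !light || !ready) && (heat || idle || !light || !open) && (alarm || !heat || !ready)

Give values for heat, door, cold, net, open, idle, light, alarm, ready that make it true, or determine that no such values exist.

The formula is unsatisfiable.

Case heat = True:
  (!heat || !net) forces net = False.
  (alarm || net) forces alarm = True.
  (!alarm || !heat || !light) forces light = False.
  Clause (!alarm || !heat || light) is falsified — contradiction.
Case heat = False:
  (heat || idle) forces idle = True.
  (!door || heat || !idle) forces door = False.
  (!idle || open) forces open = True.
  (door || !net) forces net = False.
  (alarm || net) forces alarm = True.
  (!alarm || !idle || light) forces light = True.
  Clause (!alarm || heat || !light) is falsified — contradiction.
Both cases fail, so the formula is unsatisfiable.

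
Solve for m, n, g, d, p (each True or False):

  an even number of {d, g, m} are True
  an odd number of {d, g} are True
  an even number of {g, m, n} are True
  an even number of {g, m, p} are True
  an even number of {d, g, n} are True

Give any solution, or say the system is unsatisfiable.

m = True; n = True; g = False; d = True; p = True

{d, g, m}: 2 true → even ✓
{d, g}: 1 true → odd ✓
{g, m, n}: 2 true → even ✓
{g, m, p}: 2 true → even ✓
{d, g, n}: 2 true → even ✓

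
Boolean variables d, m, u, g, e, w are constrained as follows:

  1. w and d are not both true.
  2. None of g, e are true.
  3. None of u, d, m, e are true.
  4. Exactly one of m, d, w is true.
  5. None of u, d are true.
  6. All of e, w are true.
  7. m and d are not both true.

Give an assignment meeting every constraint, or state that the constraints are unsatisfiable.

The formula is unsatisfiable.

Case e = True:
  Constraint (2) is violated (e=T) — contradiction.
Case e = False:
  Constraint (6) is violated (e=F) — contradiction.
Both cases fail — unsatisfiable.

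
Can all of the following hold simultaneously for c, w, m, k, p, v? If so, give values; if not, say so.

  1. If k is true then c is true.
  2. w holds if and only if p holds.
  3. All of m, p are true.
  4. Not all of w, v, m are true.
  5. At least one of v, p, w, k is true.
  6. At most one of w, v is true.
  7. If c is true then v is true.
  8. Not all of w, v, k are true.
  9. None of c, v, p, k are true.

Unsatisfiable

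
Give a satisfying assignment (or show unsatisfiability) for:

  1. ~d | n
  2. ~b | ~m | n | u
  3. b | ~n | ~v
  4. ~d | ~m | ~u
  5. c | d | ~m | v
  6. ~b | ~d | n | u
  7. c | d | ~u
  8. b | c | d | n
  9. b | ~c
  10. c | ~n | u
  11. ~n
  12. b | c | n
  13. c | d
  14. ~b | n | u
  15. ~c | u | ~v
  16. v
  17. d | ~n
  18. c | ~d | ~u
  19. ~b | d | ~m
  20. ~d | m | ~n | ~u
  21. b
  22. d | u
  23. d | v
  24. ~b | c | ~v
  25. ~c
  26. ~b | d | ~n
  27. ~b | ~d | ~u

The formula is unsatisfiable.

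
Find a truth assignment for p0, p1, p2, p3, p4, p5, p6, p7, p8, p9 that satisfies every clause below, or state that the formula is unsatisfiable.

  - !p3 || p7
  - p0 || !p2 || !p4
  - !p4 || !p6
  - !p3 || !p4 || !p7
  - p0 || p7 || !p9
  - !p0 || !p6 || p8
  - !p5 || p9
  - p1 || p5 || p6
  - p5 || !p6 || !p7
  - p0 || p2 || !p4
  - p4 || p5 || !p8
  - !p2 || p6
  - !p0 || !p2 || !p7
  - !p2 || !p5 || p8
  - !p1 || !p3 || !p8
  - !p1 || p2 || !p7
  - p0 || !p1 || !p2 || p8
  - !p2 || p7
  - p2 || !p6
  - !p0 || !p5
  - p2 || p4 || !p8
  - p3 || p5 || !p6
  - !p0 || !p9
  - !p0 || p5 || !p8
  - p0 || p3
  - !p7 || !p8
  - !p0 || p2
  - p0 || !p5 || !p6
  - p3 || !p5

Set p0 = False.
  then (p0 || p3) forces p3 = True.
  then (!p3 || p7) forces p7 = True.
  then (!p3 || !p4 || !p7) forces p4 = False.
  then (!p7 || !p8) forces p8 = False.
Set p1 = False.
Try p2 = True:
  (!p2 || p6) forces p6 = True.
  (p5 || !p6 || !p7) forces p5 = True.
  clause (!p2 || !p5 || p8) is falsified — backtrack.
So p2 = False.
  then (p2 || !p6) forces p6 = False.
  then (p1 || p5 || p6) forces p5 = True.
  then (!p5 || p9) forces p9 = True.
All clauses satisfied.

p0=F, p1=F, p2=F, p3=T, p4=F, p5=T, p6=F, p7=T, p8=F, p9=T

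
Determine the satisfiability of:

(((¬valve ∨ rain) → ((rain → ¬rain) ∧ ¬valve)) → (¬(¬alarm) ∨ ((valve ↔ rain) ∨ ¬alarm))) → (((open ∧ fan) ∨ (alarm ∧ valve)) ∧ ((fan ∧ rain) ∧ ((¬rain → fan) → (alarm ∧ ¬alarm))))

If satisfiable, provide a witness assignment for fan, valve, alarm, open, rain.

The formula is unsatisfiable.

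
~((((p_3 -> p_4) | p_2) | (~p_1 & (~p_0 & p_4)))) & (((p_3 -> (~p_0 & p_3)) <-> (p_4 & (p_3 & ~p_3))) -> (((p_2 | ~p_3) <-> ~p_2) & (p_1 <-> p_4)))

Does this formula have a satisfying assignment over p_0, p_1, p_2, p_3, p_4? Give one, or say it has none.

p_0=F, p_1=T, p_2=F, p_3=T, p_4=F

  ~((((p_3 -> p_4) | p_2) | (~p_1 & (~p_0 & p_4)))) = True
    ((p_3 -> p_4) | p_2) | (~p_1 & (~p_0 & p_4)) = False
      (p_3 -> p_4) | p_2 = False
        p_3 -> p_4 = False
      ~p_1 & (~p_0 & p_4) = False
        ~p_1 = False
        ~p_0 & p_4 = False
          ~p_0 = True
  ((p_3 -> (~p_0 & p_3)) <-> (p_4 & (p_3 & ~p_3))) -> (((p_2 | ~p_3) <-> ~p_2) & (p_1 <-> p_4)) = True
    (p_3 -> (~p_0 & p_3)) <-> (p_4 & (p_3 & ~p_3)) = False
      p_3 -> (~p_0 & p_3) = True
        ~p_0 & p_3 = True
          ~p_0 = True
      p_4 & (p_3 & ~p_3) = False
        p_3 & ~p_3 = False
          ~p_3 = False
    ((p_2 | ~p_3) <-> ~p_2) & (p_1 <-> p_4) = False
      (p_2 | ~p_3) <-> ~p_2 = False
        p_2 | ~p_3 = False
          ~p_3 = False
        ~p_2 = True
      p_1 <-> p_4 = False
Both conjuncts True, so the formula holds.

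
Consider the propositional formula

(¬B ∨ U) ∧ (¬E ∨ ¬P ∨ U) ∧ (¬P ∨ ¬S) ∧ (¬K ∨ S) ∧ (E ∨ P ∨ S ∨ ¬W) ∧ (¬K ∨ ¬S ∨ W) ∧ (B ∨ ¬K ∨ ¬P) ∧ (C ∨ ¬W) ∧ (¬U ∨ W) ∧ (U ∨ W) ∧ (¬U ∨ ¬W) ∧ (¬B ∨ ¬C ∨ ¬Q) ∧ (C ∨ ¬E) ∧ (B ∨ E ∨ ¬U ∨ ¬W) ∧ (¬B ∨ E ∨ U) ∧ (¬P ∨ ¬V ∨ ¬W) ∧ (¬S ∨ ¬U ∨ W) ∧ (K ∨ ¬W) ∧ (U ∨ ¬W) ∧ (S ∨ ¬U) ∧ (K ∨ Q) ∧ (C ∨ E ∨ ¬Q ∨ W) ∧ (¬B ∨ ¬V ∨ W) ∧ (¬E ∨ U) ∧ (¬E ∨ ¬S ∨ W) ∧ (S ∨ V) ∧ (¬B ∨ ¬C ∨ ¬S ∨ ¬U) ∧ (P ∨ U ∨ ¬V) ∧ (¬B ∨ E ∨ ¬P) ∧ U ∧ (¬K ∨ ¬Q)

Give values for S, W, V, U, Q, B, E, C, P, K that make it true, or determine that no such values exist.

Unsatisfiable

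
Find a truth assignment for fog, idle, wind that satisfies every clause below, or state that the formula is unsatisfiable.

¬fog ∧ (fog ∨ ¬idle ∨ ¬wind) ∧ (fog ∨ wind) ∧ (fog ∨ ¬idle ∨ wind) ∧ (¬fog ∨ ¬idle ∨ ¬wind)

Unit clause (¬fog) forces fog = False.
In (fog ∨ wind) only wind is left, so wind = True.
In (fog ∨ ¬idle ∨ ¬wind) only ¬idle is left, so idle = False.
Check each clause:
  (¬fog): ¬fog holds.
  (fog ∨ ¬idle ∨ ¬wind): ¬idle holds.
  (fog ∨ wind): wind holds.
  (fog ∨ ¬idle ∨ wind): ¬idle holds.
  (¬fog ∨ ¬idle ∨ ¬wind): ¬fog holds.
All clauses satisfied.

fog = False, idle = False, wind = True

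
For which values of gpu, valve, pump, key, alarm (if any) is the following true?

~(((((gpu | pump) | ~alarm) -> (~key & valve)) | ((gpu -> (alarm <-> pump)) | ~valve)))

gpu = True; valve = True; pump = False; key = True; alarm = True

  ~(((((gpu | pump) | ~alarm) -> (~key & valve)) | ((gpu -> (alarm <-> pump)) | ~valve))) = True
    (((gpu | pump) | ~alarm) -> (~key & valve)) | ((gpu -> (alarm <-> pump)) | ~valve) = False
      ((gpu | pump) | ~alarm) -> (~key & valve) = False
        (gpu | pump) | ~alarm = True
          gpu | pump = True
          ~alarm = False
        ~key & valve = False
          ~key = False
      (gpu -> (alarm <-> pump)) | ~valve = False
        gpu -> (alarm <-> pump) = False
          alarm <-> pump = False
        ~valve = False
The formula evaluates to True.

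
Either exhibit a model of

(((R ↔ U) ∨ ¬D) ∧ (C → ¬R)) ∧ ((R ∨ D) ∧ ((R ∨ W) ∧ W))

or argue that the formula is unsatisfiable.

D = True, R = False, C = False, U = False, W = True

  ((R ↔ U) ∨ ¬D) ∧ (C → ¬R) = True
    (R ↔ U) ∨ ¬D = True
      R ↔ U = True
      ¬D = False
    C → ¬R = True
      ¬R = True
  (R ∨ D) ∧ ((R ∨ W) ∧ W) = True
    R ∨ D = True
    (R ∨ W) ∧ W = True
      R ∨ W = True
Both conjuncts True, so the formula holds.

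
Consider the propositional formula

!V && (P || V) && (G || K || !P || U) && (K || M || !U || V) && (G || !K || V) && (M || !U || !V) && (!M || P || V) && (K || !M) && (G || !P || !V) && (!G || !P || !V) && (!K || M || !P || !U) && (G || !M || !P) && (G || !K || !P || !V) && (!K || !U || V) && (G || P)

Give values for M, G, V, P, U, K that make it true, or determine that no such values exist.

M: True, G: True, V: False, P: True, U: False, K: True

Unit clause (!V) forces V = False.
In (P || V) only P is left, so P = True.
Set M = True.
  then (K || !M) forces K = True.
  then (G || !M || !P) forces G = True.
  then (!K || !U || V) forces U = False.
All clauses satisfied.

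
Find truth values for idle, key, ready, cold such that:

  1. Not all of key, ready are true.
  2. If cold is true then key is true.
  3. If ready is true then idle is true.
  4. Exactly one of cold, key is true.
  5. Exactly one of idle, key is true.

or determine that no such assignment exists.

idle = False, key = True, ready = False, cold = False

  (1) {key, ready}: 1/2 true — not all ✓
  (2) cold=F ⇒ key: vacuous ✓
  (3) ready=F ⇒ idle: vacuous ✓
  (4) {cold, key}: 1 true — exactly one ✓
  (5) {idle, key}: 1 true — exactly one ✓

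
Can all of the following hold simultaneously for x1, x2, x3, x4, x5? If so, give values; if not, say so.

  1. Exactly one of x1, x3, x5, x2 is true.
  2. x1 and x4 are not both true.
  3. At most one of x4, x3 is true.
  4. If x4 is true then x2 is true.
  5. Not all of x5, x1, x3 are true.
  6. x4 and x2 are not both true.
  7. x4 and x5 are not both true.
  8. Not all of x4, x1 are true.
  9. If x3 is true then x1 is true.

x1 = False, x2 = False, x3 = False, x4 = False, x5 = True

  (1) {x1, x3, x5, x2}: 1 true — exactly one ✓
  (2) x1=F, x4=F — not both ✓
  (3) {x4, x3}: 0 true — at most one ✓
  (4) x4=F ⇒ x2: vacuous ✓
  (5) {x5, x1, x3}: 1/3 true — not all ✓
  (6) x4=F, x2=F — not both ✓
  (7) x4=F, x5=T — not both ✓
  (8) {x4, x1}: 0/2 true — not all ✓
  (9) x3=F ⇒ x1: vacuous ✓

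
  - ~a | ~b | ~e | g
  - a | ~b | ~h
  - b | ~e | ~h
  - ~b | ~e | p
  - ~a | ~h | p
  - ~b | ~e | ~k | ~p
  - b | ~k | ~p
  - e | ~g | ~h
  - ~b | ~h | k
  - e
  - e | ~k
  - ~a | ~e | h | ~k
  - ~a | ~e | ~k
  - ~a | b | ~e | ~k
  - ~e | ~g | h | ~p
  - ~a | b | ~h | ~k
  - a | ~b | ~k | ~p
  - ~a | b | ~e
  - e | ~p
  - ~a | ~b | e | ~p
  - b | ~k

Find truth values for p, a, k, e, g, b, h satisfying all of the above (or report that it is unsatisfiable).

Unit clause (e) forces e = True.
Set p = True.
Try a = True:
  (~a | ~e | ~k) forces k = False.
  (~a | b | ~e) forces b = True.
  (~a | ~b | ~e | g) forces g = True.
  (~b | ~h | k) forces h = False.
  clause (~e | ~g | h | ~p) is falsified — backtrack.
So a = False.
Set k = False.
Set g = False.
Set b = True.
  then (a | ~b | ~h) forces h = False.
All clauses satisfied.

p = True, a = False, k = False, e = True, g = False, b = True, h = False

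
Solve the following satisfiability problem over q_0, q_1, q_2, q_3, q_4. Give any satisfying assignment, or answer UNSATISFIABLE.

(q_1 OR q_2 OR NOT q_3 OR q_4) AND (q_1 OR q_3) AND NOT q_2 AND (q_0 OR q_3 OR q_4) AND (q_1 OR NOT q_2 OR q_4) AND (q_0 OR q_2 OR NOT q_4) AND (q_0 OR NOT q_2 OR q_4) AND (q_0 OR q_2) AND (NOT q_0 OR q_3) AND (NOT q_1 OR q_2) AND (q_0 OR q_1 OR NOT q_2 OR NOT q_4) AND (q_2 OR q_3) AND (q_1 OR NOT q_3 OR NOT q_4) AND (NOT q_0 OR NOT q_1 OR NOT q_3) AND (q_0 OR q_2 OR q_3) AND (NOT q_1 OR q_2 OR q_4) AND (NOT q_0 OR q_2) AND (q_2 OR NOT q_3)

The formula is unsatisfiable.

Case q_2 = True:
  Clause (NOT q_2) is falsified — contradiction.
Case q_2 = False:
  (q_0 OR q_2) forces q_0 = True.
  Clause (NOT q_0 OR q_2) is falsified — contradiction.
Both cases fail, so the formula is unsatisfiable.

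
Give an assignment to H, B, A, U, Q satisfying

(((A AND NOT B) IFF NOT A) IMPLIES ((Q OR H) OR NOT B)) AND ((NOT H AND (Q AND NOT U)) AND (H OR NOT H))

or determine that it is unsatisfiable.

H: False; B: True; A: False; U: False; Q: True

  ((A AND NOT B) IFF NOT A) IMPLIES ((Q OR H) OR NOT B) = True
    (A AND NOT B) IFF NOT A = False
      A AND NOT B = False
        NOT B = False
      NOT A = True
    (Q OR H) OR NOT B = True
      Q OR H = True
      NOT B = False
  (NOT H AND (Q AND NOT U)) AND (H OR NOT H) = True
    NOT H AND (Q AND NOT U) = True
      NOT H = True
      Q AND NOT U = True
        NOT U = True
    H OR NOT H = True
      NOT H = True
Both conjuncts True, so the formula holds.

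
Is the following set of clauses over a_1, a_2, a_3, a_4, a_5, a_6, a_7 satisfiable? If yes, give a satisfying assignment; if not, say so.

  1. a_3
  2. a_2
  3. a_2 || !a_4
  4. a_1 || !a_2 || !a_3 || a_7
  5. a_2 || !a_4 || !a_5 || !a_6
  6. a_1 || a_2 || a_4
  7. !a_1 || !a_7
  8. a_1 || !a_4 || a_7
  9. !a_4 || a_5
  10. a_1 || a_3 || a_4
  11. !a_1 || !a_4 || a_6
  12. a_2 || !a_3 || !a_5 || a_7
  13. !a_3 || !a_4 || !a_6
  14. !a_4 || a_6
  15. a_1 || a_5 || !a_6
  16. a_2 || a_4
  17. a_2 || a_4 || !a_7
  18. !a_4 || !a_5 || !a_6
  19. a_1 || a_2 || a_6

a_1 = True; a_2 = True; a_3 = True; a_4 = False; a_5 = False; a_6 = True; a_7 = False

Unit clause (a_3) forces a_3 = True.
Unit clause (a_2) forces a_2 = True.
Set a_1 = True.
  then (!a_1 || !a_7) forces a_7 = False.
Try a_4 = True:
  (!a_4 || a_5) forces a_5 = True.
  (!a_1 || !a_4 || a_6) forces a_6 = True.
  clause (!a_3 || !a_4 || !a_6) is falsified — backtrack.
So a_4 = False.
Set a_5 = False.
Set a_6 = True.
All clauses satisfied.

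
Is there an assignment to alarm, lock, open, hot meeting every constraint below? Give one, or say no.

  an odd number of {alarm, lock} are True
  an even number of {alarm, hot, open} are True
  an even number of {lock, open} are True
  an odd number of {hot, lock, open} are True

alarm: False, lock: True, open: True, hot: True

{alarm, lock}: 1 true → odd ✓
{alarm, hot, open}: 2 true → even ✓
{lock, open}: 2 true → even ✓
{hot, lock, open}: 3 true → odd ✓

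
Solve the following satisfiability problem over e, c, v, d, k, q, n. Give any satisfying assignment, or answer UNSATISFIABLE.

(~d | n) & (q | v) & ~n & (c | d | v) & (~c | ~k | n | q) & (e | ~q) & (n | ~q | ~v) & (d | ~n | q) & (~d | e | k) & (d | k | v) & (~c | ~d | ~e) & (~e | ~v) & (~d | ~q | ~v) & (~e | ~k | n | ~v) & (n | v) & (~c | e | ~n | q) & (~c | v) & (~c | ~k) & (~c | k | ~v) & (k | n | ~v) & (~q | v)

e = False; c = False; v = True; d = False; k = True; q = False; n = False

Unit clause (~n) forces n = False.
In (n | v) only v is left, so v = True.
In (k | n | ~v) only k is left, so k = True.
In (~d | n) only ~d is left, so d = False.
In (n | ~q | ~v) only ~q is left, so q = False.
In (~e | ~v) only ~e is left, so e = False.
In (~c | ~k) only ~c is left, so c = False.
All clauses satisfied.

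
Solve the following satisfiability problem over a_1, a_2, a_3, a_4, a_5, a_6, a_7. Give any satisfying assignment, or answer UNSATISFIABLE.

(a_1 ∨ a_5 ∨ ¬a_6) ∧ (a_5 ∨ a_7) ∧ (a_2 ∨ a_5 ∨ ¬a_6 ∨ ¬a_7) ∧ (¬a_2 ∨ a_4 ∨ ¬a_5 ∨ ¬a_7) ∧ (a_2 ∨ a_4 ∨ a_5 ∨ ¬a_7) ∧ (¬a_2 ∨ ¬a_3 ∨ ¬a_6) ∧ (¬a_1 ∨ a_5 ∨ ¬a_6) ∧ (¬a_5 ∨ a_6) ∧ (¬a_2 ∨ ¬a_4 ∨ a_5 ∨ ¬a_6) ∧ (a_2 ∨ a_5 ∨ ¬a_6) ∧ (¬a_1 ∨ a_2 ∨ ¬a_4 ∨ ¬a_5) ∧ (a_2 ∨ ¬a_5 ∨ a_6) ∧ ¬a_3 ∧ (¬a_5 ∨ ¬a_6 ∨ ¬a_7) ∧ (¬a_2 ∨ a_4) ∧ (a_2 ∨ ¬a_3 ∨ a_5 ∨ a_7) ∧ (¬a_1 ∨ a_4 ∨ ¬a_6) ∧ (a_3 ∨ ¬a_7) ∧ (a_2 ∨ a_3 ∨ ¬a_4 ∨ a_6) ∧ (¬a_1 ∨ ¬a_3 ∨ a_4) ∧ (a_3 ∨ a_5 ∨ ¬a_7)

Unit clause (¬a_3) forces a_3 = False.
In (a_3 ∨ ¬a_7) only ¬a_7 is left, so a_7 = False.
In (a_5 ∨ a_7) only a_5 is left, so a_5 = True.
In (¬a_5 ∨ a_6) only a_6 is left, so a_6 = True.
Set a_1 = False.
Set a_2 = False.
Set a_4 = False.
All clauses satisfied.

a_1 = False, a_2 = False, a_3 = False, a_4 = False, a_5 = True, a_6 = True, a_7 = False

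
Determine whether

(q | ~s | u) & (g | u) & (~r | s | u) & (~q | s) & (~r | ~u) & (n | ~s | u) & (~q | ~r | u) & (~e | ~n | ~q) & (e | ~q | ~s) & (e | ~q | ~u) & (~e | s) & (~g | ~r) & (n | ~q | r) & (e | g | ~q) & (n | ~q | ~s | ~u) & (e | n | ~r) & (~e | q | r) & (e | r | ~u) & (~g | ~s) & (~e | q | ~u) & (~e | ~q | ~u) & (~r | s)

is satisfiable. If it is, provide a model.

r = False; n = True; u = False; e = False; s = False; g = True; q = False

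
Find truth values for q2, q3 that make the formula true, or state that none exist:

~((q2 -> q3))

q2 = True, q3 = False

  ~((q2 -> q3)) = True
    q2 -> q3 = False
The formula evaluates to True.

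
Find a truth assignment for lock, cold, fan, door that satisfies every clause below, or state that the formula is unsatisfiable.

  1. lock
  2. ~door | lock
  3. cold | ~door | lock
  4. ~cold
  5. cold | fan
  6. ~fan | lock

Unit clause (lock) forces lock = True.
Unit clause (~cold) forces cold = False.
In (cold | fan) only fan is left, so fan = True.
Set door = True.
Check each clause:
  (lock): lock holds.
  (~door | lock): lock holds.
  (cold | ~door | lock): lock holds.
  (~cold): ~cold holds.
  (cold | fan): fan holds.
  (~fan | lock): lock holds.
All clauses satisfied.

lock=T, cold=F, fan=T, door=T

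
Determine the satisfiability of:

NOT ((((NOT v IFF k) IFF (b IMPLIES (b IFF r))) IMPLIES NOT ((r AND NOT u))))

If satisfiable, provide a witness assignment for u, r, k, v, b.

u: False, r: True, k: False, v: True, b: True

  NOT ((((NOT v IFF k) IFF (b IMPLIES (b IFF r))) IMPLIES NOT ((r AND NOT u)))) = True
    ((NOT v IFF k) IFF (b IMPLIES (b IFF r))) IMPLIES NOT ((r AND NOT u)) = False
      (NOT v IFF k) IFF (b IMPLIES (b IFF r)) = True
        NOT v IFF k = True
          NOT v = False
        b IMPLIES (b IFF r) = True
          b IFF r = True
      NOT ((r AND NOT u)) = False
        r AND NOT u = True
          NOT u = True
The formula evaluates to True.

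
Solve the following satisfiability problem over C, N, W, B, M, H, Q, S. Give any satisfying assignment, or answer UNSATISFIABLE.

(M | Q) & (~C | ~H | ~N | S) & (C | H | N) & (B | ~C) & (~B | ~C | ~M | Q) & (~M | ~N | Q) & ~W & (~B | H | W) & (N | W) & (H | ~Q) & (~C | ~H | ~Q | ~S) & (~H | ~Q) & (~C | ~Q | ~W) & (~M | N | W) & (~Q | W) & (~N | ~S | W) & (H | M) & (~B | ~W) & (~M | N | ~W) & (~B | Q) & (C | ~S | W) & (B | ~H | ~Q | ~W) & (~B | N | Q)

Case W = True:
  Clause (~W) is falsified — contradiction.
Case W = False:
  (N | W) forces N = True.
  (~Q | W) forces Q = False.
  (M | Q) forces M = True.
  Clause (~M | ~N | Q) is falsified — contradiction.
Both cases fail, so the formula is unsatisfiable.

The formula is unsatisfiable.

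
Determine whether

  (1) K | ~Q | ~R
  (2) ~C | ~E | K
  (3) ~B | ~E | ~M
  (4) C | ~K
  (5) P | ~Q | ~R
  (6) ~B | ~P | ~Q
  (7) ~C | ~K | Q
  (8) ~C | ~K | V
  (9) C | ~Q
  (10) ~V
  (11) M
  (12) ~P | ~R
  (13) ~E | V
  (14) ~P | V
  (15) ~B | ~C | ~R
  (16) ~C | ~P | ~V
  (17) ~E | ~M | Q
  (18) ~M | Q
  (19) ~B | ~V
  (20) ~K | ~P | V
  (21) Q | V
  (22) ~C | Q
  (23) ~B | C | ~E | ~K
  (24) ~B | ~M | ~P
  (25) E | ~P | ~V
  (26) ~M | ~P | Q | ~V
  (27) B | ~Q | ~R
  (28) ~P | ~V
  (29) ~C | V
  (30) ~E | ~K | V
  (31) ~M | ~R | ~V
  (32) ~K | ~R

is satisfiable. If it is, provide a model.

Case Q = True:
  (C | ~Q) forces C = True.
  (~V) forces V = False.
  Clause (~C | V) is falsified — contradiction.
Case Q = False:
  (~V) forces V = False.
  Clause (Q | V) is falsified — contradiction.
Both cases fail, so the formula is unsatisfiable.

No satisfying assignment exists.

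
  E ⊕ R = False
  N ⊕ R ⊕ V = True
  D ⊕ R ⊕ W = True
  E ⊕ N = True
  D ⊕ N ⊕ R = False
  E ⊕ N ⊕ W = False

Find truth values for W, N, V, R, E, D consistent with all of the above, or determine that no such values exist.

W=T, N=F, V=F, R=T, E=T, D=T

E ⊕ R = T ⊕ T = False ✓
N ⊕ R ⊕ V = F ⊕ T ⊕ F = True ✓
D ⊕ R ⊕ W = T ⊕ T ⊕ T = True ✓
E ⊕ N = T ⊕ F = True ✓
D ⊕ N ⊕ R = T ⊕ F ⊕ T = False ✓
E ⊕ N ⊕ W = T ⊕ F ⊕ T = False ✓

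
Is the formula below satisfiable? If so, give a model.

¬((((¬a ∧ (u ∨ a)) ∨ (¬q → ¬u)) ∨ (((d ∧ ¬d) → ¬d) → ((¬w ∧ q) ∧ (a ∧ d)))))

d=F, q=F, a=T, u=T, w=T

  ¬((((¬a ∧ (u ∨ a)) ∨ (¬q → ¬u)) ∨ (((d ∧ ¬d) → ¬d) → ((¬w ∧ q) ∧ (a ∧ d))))) = True
    ((¬a ∧ (u ∨ a)) ∨ (¬q → ¬u)) ∨ (((d ∧ ¬d) → ¬d) → ((¬w ∧ q) ∧ (a ∧ d))) = False
      (¬a ∧ (u ∨ a)) ∨ (¬q → ¬u) = False
        ¬a ∧ (u ∨ a) = False
          ¬a = False
          u ∨ a = True
        ¬q → ¬u = False
          ¬q = True
          ¬u = False
      ((d ∧ ¬d) → ¬d) → ((¬w ∧ q) ∧ (a ∧ d)) = False
        (d ∧ ¬d) → ¬d = True
          d ∧ ¬d = False
            ¬d = True
          ¬d = True
        (¬w ∧ q) ∧ (a ∧ d) = False
          ¬w ∧ q = False
            ¬w = False
          a ∧ d = False
The formula evaluates to True.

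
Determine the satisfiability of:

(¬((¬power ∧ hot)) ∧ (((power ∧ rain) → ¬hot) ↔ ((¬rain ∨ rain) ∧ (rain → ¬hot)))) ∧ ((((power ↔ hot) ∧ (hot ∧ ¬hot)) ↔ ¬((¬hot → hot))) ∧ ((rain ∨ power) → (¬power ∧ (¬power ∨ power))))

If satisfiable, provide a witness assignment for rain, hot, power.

UNSATISFIABLE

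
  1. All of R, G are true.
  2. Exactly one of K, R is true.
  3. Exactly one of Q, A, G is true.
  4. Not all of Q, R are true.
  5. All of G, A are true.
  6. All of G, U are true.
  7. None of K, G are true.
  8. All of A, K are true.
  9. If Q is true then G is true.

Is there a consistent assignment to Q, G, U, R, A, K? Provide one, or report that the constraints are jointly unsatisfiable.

Case G = True:
  Constraint (7) is violated (G=T) — contradiction.
Case G = False:
  Constraint (1) is violated (G=F) — contradiction.
Both cases fail — unsatisfiable.

Unsatisfiable — no assignment works.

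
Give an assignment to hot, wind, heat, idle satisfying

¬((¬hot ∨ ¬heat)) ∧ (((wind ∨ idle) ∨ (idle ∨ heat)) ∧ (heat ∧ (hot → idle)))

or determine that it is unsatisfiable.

hot: True, wind: True, heat: True, idle: True

  ¬((¬hot ∨ ¬heat)) = True
    ¬hot ∨ ¬heat = False
      ¬hot = False
      ¬heat = False
  ((wind ∨ idle) ∨ (idle ∨ heat)) ∧ (heat ∧ (hot → idle)) = True
    (wind ∨ idle) ∨ (idle ∨ heat) = True
      wind ∨ idle = True
      idle ∨ heat = True
    heat ∧ (hot → idle) = True
      hot → idle = True
Both conjuncts True, so the formula holds.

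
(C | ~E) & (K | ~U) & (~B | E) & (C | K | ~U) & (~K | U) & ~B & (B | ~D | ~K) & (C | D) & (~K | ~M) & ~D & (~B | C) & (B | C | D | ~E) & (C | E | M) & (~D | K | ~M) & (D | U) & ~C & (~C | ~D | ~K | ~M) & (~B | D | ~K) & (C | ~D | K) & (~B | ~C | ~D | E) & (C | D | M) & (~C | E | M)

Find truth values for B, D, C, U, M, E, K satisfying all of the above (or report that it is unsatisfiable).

No satisfying assignment exists.

Case B = True:
  Clause (~B) is falsified — contradiction.
Case B = False:
  (~D) forces D = False.
  (C | D) forces C = True.
  Clause (~C) is falsified — contradiction.
Both cases fail, so the formula is unsatisfiable.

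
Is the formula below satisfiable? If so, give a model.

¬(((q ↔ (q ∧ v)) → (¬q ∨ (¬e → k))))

e = False, q = True, v = True, k = False

  ¬(((q ↔ (q ∧ v)) → (¬q ∨ (¬e → k)))) = True
    (q ↔ (q ∧ v)) → (¬q ∨ (¬e → k)) = False
      q ↔ (q ∧ v) = True
        q ∧ v = True
      ¬q ∨ (¬e → k) = False
        ¬q = False
        ¬e → k = False
          ¬e = True
The formula evaluates to True.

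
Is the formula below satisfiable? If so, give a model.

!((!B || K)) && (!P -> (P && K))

K = False, B = True, P = True

  !((!B || K)) = True
    !B || K = False
      !B = False
  !P -> (P && K) = True
    !P = False
    P && K = False
Both conjuncts True, so the formula holds.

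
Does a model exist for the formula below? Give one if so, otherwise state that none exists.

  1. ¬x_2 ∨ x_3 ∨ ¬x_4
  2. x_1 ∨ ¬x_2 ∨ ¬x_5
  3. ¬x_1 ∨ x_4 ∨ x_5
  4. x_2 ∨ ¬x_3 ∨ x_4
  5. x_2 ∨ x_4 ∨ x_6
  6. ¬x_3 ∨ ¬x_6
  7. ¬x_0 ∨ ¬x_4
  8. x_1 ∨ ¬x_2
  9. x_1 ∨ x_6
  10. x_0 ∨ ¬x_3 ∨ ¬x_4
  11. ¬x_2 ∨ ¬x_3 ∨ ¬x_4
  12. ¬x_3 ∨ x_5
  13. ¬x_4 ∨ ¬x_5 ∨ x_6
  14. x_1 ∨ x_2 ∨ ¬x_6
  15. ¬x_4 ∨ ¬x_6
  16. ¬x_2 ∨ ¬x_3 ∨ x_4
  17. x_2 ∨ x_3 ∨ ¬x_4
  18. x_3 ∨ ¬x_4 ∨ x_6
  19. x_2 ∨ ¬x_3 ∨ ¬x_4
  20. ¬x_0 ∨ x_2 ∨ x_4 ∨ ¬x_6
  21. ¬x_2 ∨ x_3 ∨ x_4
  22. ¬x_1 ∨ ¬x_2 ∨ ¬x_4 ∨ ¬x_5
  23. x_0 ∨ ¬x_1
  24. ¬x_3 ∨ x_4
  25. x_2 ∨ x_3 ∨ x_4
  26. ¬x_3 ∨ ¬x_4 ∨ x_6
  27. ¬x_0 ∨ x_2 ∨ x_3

Case x_4 = True:
  (¬x_0 ∨ ¬x_4) forces x_0 = False.
  (x_0 ∨ ¬x_3 ∨ ¬x_4) forces x_3 = False.
  (¬x_2 ∨ x_3 ∨ ¬x_4) forces x_2 = False.
  Clause (x_2 ∨ x_3 ∨ ¬x_4) is falsified — contradiction.
Case x_4 = False:
  (¬x_3 ∨ x_4) forces x_3 = False.
  (¬x_2 ∨ x_3 ∨ x_4) forces x_2 = False.
  Clause (x_2 ∨ x_3 ∨ x_4) is falsified — contradiction.
Both cases fail, so the formula is unsatisfiable.

UNSATISFIABLE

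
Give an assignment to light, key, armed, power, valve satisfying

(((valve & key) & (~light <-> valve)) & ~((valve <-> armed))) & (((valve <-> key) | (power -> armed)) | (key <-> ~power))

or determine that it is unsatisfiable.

light=F, key=T, armed=F, power=T, valve=T

  ((valve & key) & (~light <-> valve)) & ~((valve <-> armed)) = True
    (valve & key) & (~light <-> valve) = True
      valve & key = True
      ~light <-> valve = True
        ~light = True
    ~((valve <-> armed)) = True
      valve <-> armed = False
  ((valve <-> key) | (power -> armed)) | (key <-> ~power) = True
    (valve <-> key) | (power -> armed) = True
      valve <-> key = True
      power -> armed = False
    key <-> ~power = False
      ~power = False
Both conjuncts True, so the formula holds.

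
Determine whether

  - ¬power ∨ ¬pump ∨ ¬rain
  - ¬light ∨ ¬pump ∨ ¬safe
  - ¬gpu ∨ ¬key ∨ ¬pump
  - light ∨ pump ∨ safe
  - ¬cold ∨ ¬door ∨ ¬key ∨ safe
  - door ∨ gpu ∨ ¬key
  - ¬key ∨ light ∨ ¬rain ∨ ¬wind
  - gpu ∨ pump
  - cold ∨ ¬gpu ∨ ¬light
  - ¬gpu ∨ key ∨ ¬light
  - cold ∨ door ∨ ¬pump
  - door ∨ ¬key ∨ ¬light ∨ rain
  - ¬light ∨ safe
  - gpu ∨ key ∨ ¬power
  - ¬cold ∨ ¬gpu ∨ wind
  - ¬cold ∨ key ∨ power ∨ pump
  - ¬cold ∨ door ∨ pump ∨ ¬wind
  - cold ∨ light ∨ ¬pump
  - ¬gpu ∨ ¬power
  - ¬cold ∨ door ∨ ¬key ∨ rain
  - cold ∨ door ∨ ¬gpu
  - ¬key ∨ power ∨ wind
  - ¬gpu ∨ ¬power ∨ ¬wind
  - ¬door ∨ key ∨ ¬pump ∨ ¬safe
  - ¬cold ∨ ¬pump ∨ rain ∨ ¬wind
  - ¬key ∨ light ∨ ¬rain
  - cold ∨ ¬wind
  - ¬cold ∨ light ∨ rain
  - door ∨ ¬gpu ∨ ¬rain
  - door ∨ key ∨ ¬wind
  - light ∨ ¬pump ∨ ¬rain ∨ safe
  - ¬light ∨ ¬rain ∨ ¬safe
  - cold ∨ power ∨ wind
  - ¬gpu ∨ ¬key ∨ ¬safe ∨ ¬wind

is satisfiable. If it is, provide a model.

Try safe = False:
  (¬light ∨ safe) forces light = False.
  (light ∨ pump ∨ safe) forces pump = True.
  (cold ∨ light ∨ ¬pump) forces cold = True.
  (¬cold ∨ light ∨ rain) forces rain = True.
  clause (light ∨ ¬pump ∨ ¬rain ∨ safe) is falsified — backtrack.
So safe = True.
Set pump = True.
  then (¬light ∨ ¬pump ∨ ¬safe) forces light = False.
  then (cold ∨ light ∨ ¬pump) forces cold = True.
  then (¬cold ∨ light ∨ rain) forces rain = True.
  then (¬power ∨ ¬pump ∨ ¬rain) forces power = False.
  then (¬key ∨ light ∨ ¬rain) forces key = False.
  then (¬door ∨ key ∨ ¬pump ∨ ¬safe) forces door = False.
  then (door ∨ ¬gpu ∨ ¬rain) forces gpu = False.
  then (door ∨ key ∨ ¬wind) forces wind = False.
All clauses satisfied.

safe: True, pump: True, wind: False, rain: True, light: False, gpu: False, door: False, key: False, power: False, cold: True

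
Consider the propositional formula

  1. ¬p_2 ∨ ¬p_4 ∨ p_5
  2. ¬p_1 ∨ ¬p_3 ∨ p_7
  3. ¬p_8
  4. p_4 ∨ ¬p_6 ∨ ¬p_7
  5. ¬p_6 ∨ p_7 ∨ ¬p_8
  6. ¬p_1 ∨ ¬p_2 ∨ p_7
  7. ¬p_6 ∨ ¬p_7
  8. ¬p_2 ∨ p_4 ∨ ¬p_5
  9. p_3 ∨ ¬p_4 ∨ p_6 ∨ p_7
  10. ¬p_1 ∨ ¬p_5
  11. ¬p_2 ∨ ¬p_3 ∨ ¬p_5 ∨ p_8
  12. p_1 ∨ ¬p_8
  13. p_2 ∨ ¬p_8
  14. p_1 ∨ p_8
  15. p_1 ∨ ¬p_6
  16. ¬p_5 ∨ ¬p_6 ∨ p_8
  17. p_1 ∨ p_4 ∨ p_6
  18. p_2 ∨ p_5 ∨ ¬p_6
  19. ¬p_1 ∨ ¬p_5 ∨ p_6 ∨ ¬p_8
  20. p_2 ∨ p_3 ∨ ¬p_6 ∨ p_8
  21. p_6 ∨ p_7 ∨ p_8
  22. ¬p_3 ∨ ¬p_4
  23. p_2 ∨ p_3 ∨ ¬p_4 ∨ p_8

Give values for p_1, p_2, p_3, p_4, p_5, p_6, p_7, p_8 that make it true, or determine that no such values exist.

p_1: True, p_2: False, p_3: False, p_4: False, p_5: False, p_6: False, p_7: True, p_8: False

Unit clause (¬p_8) forces p_8 = False.
In (p_1 ∨ p_8) only p_1 is left, so p_1 = True.
In (¬p_1 ∨ ¬p_5) only ¬p_5 is left, so p_5 = False.
Set p_2 = False.
  then (p_2 ∨ p_5 ∨ ¬p_6) forces p_6 = False.
  then (p_6 ∨ p_7 ∨ p_8) forces p_7 = True.
Set p_3 = False.
  then (p_2 ∨ p_3 ∨ ¬p_4 ∨ p_8) forces p_4 = False.
All clauses satisfied.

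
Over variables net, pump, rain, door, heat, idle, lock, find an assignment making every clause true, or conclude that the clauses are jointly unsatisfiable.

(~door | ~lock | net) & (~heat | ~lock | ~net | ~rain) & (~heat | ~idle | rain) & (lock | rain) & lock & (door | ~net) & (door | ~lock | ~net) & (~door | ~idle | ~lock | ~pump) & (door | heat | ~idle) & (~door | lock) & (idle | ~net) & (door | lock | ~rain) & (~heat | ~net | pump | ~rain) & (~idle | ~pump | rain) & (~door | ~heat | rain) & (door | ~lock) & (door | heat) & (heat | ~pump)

Unit clause (lock) forces lock = True.
In (door | ~lock) only door is left, so door = True.
In (~door | ~lock | net) only net is left, so net = True.
In (idle | ~net) only idle is left, so idle = True.
In (~door | ~idle | ~lock | ~pump) only ~pump is left, so pump = False.
Set rain = True.
  then (~heat | ~lock | ~net | ~rain) forces heat = False.
All clauses satisfied.

net: True, pump: False, rain: True, door: True, heat: False, idle: True, lock: True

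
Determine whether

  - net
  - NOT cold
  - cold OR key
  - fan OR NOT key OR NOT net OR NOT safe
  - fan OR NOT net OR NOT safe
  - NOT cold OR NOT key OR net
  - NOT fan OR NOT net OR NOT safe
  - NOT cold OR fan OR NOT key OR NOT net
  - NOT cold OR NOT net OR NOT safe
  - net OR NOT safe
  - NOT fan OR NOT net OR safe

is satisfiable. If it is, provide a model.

fan=F, net=T, key=T, safe=F, cold=F

Unit clause (net) forces net = True.
Unit clause (NOT cold) forces cold = False.
In (cold OR key) only key is left, so key = True.
Try fan = True:
  (NOT fan OR NOT net OR NOT safe) forces safe = False.
  clause (NOT fan OR NOT net OR safe) is falsified — backtrack.
So fan = False.
  then (fan OR NOT key OR NOT net OR NOT safe) forces safe = False.
All clauses satisfied.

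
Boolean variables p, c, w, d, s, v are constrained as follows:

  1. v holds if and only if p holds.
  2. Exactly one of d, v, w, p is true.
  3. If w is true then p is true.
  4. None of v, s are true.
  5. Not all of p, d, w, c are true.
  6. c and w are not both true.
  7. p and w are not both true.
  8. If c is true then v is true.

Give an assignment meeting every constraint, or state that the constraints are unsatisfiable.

p=F, c=F, w=F, d=T, s=F, v=F

  (1) v=F, p=F — same ✓
  (2) {d, v, w, p}: 1 true — exactly one ✓
  (3) w=F ⇒ p: vacuous ✓
  (4) {v, s}: 0 true — none ✓
  (5) {p, d, w, c}: 1/4 true — not all ✓
  (6) c=F, w=F — not both ✓
  (7) p=F, w=F — not both ✓
  (8) c=F ⇒ v: vacuous ✓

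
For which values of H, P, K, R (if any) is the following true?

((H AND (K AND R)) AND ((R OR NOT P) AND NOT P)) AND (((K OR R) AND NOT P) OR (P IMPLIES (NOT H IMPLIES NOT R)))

H: True; P: False; K: True; R: True

  (H AND (K AND R)) AND ((R OR NOT P) AND NOT P) = True
    H AND (K AND R) = True
      K AND R = True
    (R OR NOT P) AND NOT P = True
      R OR NOT P = True
        NOT P = True
      NOT P = True
  ((K OR R) AND NOT P) OR (P IMPLIES (NOT H IMPLIES NOT R)) = True
    (K OR R) AND NOT P = True
      K OR R = True
      NOT P = True
    P IMPLIES (NOT H IMPLIES NOT R) = True
      NOT H IMPLIES NOT R = True
        NOT H = False
        NOT R = False
Both conjuncts True, so the formula holds.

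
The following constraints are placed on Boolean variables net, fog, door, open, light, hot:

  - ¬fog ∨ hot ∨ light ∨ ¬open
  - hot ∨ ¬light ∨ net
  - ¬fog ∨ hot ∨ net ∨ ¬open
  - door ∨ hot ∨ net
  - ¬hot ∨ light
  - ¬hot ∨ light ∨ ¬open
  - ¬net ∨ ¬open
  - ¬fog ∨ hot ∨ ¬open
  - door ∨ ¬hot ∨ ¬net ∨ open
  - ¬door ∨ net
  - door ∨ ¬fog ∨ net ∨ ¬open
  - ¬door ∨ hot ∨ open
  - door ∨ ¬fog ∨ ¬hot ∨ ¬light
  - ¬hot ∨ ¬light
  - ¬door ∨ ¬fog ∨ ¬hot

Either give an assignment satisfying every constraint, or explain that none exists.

Set net = True.
  then (¬net ∨ ¬open) forces open = False.
Set fog = True.
Try door = True:
  (¬door ∨ hot ∨ open) forces hot = True.
  clause (¬door ∨ ¬fog ∨ ¬hot) is falsified — backtrack.
So door = False.
  then (door ∨ ¬hot ∨ ¬net ∨ open) forces hot = False.
Set light = True.
All clauses satisfied.

net: True, fog: True, door: False, open: False, light: True, hot: False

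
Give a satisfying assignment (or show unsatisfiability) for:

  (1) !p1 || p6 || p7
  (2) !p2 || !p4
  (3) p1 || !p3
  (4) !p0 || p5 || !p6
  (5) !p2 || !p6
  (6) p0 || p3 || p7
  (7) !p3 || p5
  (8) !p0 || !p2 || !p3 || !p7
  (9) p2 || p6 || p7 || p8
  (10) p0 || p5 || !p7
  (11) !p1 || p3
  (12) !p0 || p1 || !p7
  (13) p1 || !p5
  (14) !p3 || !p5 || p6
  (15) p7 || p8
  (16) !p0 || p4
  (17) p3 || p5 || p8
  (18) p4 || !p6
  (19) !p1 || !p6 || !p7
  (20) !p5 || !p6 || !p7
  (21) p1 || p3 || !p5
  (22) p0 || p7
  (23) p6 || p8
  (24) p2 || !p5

Set p0 = True.
  then (!p0 || p4) forces p4 = True.
  then (!p2 || !p4) forces p2 = False.
  then (p2 || !p5) forces p5 = False.
  then (!p0 || p5 || !p6) forces p6 = False.
  then (!p3 || p5) forces p3 = False.
  then (!p1 || p3) forces p1 = False.
  then (!p0 || p1 || !p7) forces p7 = False.
  then (p7 || p8) forces p8 = True.
All clauses satisfied.

p0 = True; p1 = False; p2 = False; p3 = False; p4 = True; p5 = False; p6 = False; p7 = False; p8 = True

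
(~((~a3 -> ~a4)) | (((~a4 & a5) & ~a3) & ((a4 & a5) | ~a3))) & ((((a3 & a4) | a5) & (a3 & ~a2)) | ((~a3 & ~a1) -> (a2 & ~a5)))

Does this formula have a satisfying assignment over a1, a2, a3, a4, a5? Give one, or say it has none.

a1: False, a2: True, a3: False, a4: True, a5: False

  ~((~a3 -> ~a4)) | (((~a4 & a5) & ~a3) & ((a4 & a5) | ~a3)) = True
    ~((~a3 -> ~a4)) = True
      ~a3 -> ~a4 = False
        ~a3 = True
        ~a4 = False
    ((~a4 & a5) & ~a3) & ((a4 & a5) | ~a3) = False
      (~a4 & a5) & ~a3 = False
        ~a4 & a5 = False
          ~a4 = False
        ~a3 = True
      (a4 & a5) | ~a3 = True
        a4 & a5 = False
        ~a3 = True
  (((a3 & a4) | a5) & (a3 & ~a2)) | ((~a3 & ~a1) -> (a2 & ~a5)) = True
    ((a3 & a4) | a5) & (a3 & ~a2) = False
      (a3 & a4) | a5 = False
        a3 & a4 = False
      a3 & ~a2 = False
        ~a2 = False
    (~a3 & ~a1) -> (a2 & ~a5) = True
      ~a3 & ~a1 = True
        ~a3 = True
        ~a1 = True
      a2 & ~a5 = True
        ~a5 = True
Both conjuncts True, so the formula holds.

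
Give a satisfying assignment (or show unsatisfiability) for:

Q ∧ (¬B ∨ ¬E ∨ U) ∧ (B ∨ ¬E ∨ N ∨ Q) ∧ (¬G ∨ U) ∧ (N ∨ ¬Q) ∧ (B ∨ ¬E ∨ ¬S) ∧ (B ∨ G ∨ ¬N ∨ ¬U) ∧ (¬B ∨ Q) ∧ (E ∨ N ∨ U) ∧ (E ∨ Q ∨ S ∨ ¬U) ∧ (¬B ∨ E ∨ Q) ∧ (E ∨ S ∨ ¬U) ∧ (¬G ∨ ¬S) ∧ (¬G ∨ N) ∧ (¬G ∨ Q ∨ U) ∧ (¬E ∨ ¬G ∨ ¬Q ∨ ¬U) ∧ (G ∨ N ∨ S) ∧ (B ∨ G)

Unit clause (Q) forces Q = True.
In (N ∨ ¬Q) only N is left, so N = True.
Set U = True.
Set E = True.
  then (¬E ∨ ¬G ∨ ¬Q ∨ ¬U) forces G = False.
  then (B ∨ G) forces B = True.
Set S = True.
All clauses satisfied.

U = True; E = True; N = True; B = True; G = False; S = True; Q = True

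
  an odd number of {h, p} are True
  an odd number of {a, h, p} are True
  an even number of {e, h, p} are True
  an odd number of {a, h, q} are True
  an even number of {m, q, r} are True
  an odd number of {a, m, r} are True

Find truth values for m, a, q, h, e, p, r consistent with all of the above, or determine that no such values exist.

m = True, a = False, q = True, h = False, e = True, p = True, r = False

{h, p}: 1 true → odd ✓
{a, h, p}: 1 true → odd ✓
{e, h, p}: 2 true → even ✓
{a, h, q}: 1 true → odd ✓
{m, q, r}: 2 true → even ✓
{a, m, r}: 1 true → odd ✓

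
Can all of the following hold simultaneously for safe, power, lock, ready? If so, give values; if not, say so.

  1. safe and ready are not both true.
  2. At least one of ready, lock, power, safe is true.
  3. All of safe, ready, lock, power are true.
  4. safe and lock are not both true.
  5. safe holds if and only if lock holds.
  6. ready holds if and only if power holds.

Unsatisfiable — no assignment works.

Case lock = True:
  (3) forces safe = True.
  Constraint (4) is violated (safe=T, lock=T) — contradiction.
Case lock = False:
  Constraint (3) is violated (lock=F) — contradiction.
Both cases fail — unsatisfiable.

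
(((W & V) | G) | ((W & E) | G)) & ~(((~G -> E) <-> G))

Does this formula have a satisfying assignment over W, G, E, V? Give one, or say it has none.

W: True, G: False, E: True, V: False

  ((W & V) | G) | ((W & E) | G) = True
    (W & V) | G = False
      W & V = False
    (W & E) | G = True
      W & E = True
  ~(((~G -> E) <-> G)) = True
    (~G -> E) <-> G = False
      ~G -> E = True
        ~G = True
Both conjuncts True, so the formula holds.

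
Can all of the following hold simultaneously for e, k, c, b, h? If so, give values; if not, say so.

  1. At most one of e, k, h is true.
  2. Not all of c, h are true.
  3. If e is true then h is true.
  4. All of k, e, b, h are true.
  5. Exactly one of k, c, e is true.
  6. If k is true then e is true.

Case e = True:
  (1) with e=T forces k = False.
  Constraint (4) is violated (k=F) — contradiction.
Case e = False:
  Constraint (4) is violated (e=F) — contradiction.
Both cases fail — unsatisfiable.

Unsatisfiable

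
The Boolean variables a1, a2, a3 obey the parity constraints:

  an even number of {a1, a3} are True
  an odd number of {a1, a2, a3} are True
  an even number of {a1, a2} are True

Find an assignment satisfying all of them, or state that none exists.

a1 = True, a2 = True, a3 = True

{a1, a3}: 2 true → even ✓
{a1, a2, a3}: 3 true → odd ✓
{a1, a2}: 2 true → even ✓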